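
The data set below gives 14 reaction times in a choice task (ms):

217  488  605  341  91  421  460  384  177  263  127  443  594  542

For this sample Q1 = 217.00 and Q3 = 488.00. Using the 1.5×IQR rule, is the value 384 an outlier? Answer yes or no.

no

IQR = Q3 − Q1 = 488.00 − 217.00 = 271.00.
Lower fence = Q1 − 1.5·IQR = 217.00 − 406.50 = -189.50.
Upper fence = Q3 + 1.5·IQR = 488.00 + 406.50 = 894.50.
384 lies within [-189.50, 894.50].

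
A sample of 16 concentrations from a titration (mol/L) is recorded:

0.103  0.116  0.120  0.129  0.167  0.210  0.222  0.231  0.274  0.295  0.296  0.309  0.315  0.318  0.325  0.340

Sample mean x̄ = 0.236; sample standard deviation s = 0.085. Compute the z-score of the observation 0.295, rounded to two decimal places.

0.69

z = (0.295 − 0.236) / 0.085 = 0.69.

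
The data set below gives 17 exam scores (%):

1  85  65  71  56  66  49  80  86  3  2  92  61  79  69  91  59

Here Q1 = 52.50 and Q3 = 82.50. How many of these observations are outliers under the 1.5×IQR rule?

3

IQR = 30.00; fences at 52.50 − 45.00 = 7.50 and 82.50 + 45.00 = 127.50.
Outside the cutoffs: 1, 2, 3.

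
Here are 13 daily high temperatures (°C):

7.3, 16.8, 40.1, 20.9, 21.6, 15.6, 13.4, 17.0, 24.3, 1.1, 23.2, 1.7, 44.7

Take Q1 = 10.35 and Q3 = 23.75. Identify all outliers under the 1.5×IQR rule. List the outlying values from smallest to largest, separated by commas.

44.7

IQR = Q3 − Q1 = 23.75 − 10.35 = 13.40.
Lower fence = Q1 − 1.5·IQR = 10.35 − 20.10 = -9.75.
Upper fence = Q3 + 1.5·IQR = 23.75 + 20.10 = 43.85.
44.7 > 43.85 → outlier.
All remaining values lie within [-9.75, 43.85].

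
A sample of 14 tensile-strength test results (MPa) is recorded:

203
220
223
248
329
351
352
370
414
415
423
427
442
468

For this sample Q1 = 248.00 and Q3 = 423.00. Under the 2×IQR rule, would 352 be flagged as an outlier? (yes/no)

no

IQR = Q3 − Q1 = 423.00 − 248.00 = 175.00.
Lower fence = Q1 − 2·IQR = 248.00 − 350.00 = -102.00.
Upper fence = Q3 + 2·IQR = 423.00 + 350.00 = 773.00.
352 lies within [-102.00, 773.00].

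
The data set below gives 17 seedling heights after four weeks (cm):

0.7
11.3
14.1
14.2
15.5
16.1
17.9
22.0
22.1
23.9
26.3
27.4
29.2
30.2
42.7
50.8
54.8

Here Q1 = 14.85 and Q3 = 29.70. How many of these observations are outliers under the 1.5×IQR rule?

1

IQR = 14.85; fences at 14.85 − 22.275 = -7.425 and 29.70 + 22.275 = 51.975.
Outside the cutoffs: 54.8.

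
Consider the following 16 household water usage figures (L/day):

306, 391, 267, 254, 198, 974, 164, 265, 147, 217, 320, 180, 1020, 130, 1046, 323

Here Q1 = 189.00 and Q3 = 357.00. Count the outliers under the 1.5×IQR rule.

3

IQR = 168.00; fences at 189.00 − 252.00 = -63.00 and 357.00 + 252.00 = 609.00.
Outside the cutoffs: 974, 1020, 1046.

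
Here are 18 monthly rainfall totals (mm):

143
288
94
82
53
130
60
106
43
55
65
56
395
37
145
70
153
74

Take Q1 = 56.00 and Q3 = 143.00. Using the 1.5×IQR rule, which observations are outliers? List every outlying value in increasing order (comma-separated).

IQR = Q3 − Q1 = 143.00 − 56.00 = 87.00.
Lower fence = Q1 − 1.5·IQR = 56.00 − 130.50 = -74.50.
Upper fence = Q3 + 1.5·IQR = 143.00 + 130.50 = 273.50.
288 > 273.50 → outlier.
395 > 273.50 → outlier.
All remaining values lie within [-74.50, 273.50].

288, 395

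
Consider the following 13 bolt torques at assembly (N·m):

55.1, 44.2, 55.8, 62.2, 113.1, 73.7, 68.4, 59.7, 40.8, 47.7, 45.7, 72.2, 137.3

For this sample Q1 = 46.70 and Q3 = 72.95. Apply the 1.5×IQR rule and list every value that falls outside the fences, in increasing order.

IQR = Q3 − Q1 = 72.95 − 46.70 = 26.25.
Lower fence = Q1 − 1.5·IQR = 46.70 − 39.375 = 7.325.
Upper fence = Q3 + 1.5·IQR = 72.95 + 39.375 = 112.325.
113.1 > 112.325 → outlier.
137.3 > 112.325 → outlier.
All remaining values lie within [7.325, 112.325].

113.1, 137.3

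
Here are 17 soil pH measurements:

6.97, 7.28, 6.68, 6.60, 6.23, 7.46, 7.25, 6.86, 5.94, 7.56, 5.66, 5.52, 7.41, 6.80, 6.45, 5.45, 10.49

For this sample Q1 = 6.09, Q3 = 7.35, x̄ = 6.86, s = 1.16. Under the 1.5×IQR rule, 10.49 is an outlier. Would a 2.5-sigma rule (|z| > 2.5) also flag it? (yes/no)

z = (10.49 − 6.86) / 1.16 = 3.13.
|z| = 3.13 > 2.5.

yes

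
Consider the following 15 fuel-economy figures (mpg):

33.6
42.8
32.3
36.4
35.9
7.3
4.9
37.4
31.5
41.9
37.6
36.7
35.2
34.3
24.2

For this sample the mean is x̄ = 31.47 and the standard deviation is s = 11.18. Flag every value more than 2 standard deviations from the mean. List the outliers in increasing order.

Cutoffs at x̄ ± 2s: 31.47 ± 2·11.18 = [9.11, 53.83].
4.9: z = -2.38, |z| > 2 → outlier.
7.3: z = -2.16, |z| > 2 → outlier.
Every other value lies within [9.11, 53.83].

4.9, 7.3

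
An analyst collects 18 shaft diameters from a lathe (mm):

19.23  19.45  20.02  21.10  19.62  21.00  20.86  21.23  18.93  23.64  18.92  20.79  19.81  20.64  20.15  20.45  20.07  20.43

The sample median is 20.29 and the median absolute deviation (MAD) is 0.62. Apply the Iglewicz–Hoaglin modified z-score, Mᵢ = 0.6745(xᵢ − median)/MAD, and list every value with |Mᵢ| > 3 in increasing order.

23.64

|Mᵢ| > 3 ⇔ |xᵢ − 20.29| > 3·0.62/0.6745 = 2.76.
So outliers lie outside [17.53, 23.05].
23.64: M = 3.64 → outlier.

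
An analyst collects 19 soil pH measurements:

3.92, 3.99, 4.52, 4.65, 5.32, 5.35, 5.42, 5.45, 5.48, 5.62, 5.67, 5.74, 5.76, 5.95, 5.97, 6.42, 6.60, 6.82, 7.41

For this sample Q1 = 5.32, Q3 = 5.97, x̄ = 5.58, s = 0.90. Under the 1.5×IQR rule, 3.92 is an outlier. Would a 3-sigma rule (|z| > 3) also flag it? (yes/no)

no

z = (3.92 − 5.58) / 0.90 = -1.84.
|z| = 1.84 ≤ 3.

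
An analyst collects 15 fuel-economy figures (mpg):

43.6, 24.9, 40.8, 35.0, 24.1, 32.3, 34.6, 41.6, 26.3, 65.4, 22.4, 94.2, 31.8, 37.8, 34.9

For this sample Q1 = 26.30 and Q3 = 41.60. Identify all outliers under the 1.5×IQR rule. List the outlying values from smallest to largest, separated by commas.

65.4, 94.2

IQR = Q3 − Q1 = 41.60 − 26.30 = 15.30.
Lower fence = Q1 − 1.5·IQR = 26.30 − 22.95 = 3.35.
Upper fence = Q3 + 1.5·IQR = 41.60 + 22.95 = 64.55.
65.4 > 64.55 → outlier.
94.2 > 64.55 → outlier.
All remaining values lie within [3.35, 64.55].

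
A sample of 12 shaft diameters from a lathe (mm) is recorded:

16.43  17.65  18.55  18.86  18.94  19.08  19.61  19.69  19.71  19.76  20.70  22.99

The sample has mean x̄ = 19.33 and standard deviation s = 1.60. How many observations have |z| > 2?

1

Cutoffs: x̄ ± 2s = [16.13, 22.53].
Outside the cutoffs: 22.99.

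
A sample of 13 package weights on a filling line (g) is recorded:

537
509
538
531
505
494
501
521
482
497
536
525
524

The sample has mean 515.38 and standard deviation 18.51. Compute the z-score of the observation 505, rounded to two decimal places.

-0.56

z = (505 − 515.38) / 18.51 = -0.56.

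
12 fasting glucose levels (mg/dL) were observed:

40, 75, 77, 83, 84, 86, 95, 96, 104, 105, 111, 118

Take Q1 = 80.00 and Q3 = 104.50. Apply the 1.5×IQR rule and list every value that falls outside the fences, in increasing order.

IQR = Q3 − Q1 = 104.50 − 80.00 = 24.50.
Lower fence = Q1 − 1.5·IQR = 80.00 − 36.75 = 43.25.
Upper fence = Q3 + 1.5·IQR = 104.50 + 36.75 = 141.25.
40 < 43.25 → outlier.
All remaining values lie within [43.25, 141.25].

40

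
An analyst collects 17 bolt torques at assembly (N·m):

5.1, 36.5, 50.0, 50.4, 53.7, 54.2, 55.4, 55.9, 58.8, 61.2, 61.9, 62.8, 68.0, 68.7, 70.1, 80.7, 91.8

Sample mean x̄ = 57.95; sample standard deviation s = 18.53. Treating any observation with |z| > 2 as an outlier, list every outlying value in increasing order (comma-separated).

Cutoffs at x̄ ± 2s: 57.95 ± 2·18.53 = [20.89, 95.01].
5.1: z = -2.85, |z| > 2 → outlier.
Every other value lies within [20.89, 95.01].

5.1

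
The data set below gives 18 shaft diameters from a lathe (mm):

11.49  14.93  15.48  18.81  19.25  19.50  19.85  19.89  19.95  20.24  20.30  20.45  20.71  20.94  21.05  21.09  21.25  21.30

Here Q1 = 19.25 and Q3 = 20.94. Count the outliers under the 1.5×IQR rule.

IQR = 1.69; fences at 19.25 − 2.535 = 16.715 and 20.94 + 2.535 = 23.475.
Outside the cutoffs: 11.49, 14.93, 15.48.

3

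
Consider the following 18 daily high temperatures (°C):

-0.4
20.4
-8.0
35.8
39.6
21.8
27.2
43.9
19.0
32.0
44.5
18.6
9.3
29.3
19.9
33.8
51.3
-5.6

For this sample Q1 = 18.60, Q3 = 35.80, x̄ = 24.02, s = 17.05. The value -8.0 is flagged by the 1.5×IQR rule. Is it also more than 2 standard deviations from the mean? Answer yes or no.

no

z = (-8.0 − 24.02) / 17.05 = -1.88.
|z| = 1.88 ≤ 2.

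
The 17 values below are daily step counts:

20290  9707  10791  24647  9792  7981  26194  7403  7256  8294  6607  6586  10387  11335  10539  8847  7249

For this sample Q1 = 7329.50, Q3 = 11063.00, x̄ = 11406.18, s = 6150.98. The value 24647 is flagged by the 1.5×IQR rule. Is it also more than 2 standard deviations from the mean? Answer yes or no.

z = (24647 − 11406.18) / 6150.98 = 2.15.
|z| = 2.15 > 2.

yes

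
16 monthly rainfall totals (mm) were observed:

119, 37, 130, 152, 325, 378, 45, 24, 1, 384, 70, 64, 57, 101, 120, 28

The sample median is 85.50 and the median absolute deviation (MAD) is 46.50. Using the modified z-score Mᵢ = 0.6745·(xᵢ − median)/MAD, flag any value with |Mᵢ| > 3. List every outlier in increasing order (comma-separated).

325, 378, 384

|Mᵢ| > 3 ⇔ |xᵢ − 85.50| > 3·46.50/0.6745 = 206.82.
So outliers lie outside [-121.32, 292.32].
325: M = 3.47 → outlier.
378: M = 4.24 → outlier.
384: M = 4.33 → outlier.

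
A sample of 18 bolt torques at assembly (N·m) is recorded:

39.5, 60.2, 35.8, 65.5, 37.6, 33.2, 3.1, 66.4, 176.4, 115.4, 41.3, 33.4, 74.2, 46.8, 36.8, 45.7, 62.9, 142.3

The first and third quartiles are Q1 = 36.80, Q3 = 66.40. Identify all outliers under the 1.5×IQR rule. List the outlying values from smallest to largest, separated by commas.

IQR = Q3 − Q1 = 66.40 − 36.80 = 29.60.
Lower fence = Q1 − 1.5·IQR = 36.80 − 44.40 = -7.60.
Upper fence = Q3 + 1.5·IQR = 66.40 + 44.40 = 110.80.
115.4 > 110.80 → outlier.
142.3 > 110.80 → outlier.
176.4 > 110.80 → outlier.
All remaining values lie within [-7.60, 110.80].

115.4, 142.3, 176.4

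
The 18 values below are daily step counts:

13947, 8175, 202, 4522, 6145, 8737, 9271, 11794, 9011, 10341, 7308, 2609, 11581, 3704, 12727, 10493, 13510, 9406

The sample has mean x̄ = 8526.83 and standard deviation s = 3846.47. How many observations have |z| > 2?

Cutoffs: x̄ ± 2s = [833.89, 16219.77].
Outside the cutoffs: 202.

1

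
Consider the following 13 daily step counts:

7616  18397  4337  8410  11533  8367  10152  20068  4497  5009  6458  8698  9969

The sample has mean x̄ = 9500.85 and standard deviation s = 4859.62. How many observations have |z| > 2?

1

Cutoffs: x̄ ± 2s = [-218.39, 19220.09].
Outside the cutoffs: 20068.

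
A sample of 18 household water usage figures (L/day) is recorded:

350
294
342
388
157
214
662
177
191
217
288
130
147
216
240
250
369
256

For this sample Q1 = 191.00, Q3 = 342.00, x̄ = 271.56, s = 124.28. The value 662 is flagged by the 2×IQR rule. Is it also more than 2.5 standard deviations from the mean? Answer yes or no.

yes

z = (662 − 271.56) / 124.28 = 3.14.
|z| = 3.14 > 2.5.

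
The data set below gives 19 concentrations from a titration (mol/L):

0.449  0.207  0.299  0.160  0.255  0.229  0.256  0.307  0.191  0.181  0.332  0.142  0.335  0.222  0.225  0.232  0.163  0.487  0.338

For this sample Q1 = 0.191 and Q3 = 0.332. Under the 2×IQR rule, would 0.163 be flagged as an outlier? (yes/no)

no

IQR = Q3 − Q1 = 0.332 − 0.191 = 0.141.
Lower fence = Q1 − 2·IQR = 0.191 − 0.282 = -0.091.
Upper fence = Q3 + 2·IQR = 0.332 + 0.282 = 0.614.
0.163 lies within [-0.091, 0.614].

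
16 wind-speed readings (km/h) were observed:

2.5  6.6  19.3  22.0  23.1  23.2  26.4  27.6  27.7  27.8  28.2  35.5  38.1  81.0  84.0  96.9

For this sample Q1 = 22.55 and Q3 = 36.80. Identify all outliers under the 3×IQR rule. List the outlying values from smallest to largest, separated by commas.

81.0, 84.0, 96.9

IQR = Q3 − Q1 = 36.80 − 22.55 = 14.25.
Lower fence = Q1 − 3·IQR = 22.55 − 42.75 = -20.20.
Upper fence = Q3 + 3·IQR = 36.80 + 42.75 = 79.55.
81.0 > 79.55 → outlier.
84.0 > 79.55 → outlier.
96.9 > 79.55 → outlier.
All remaining values lie within [-20.20, 79.55].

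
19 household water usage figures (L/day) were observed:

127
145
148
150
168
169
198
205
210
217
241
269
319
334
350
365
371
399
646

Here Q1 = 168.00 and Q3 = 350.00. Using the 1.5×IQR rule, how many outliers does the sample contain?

IQR = 182.00; fences at 168.00 − 273.00 = -105.00 and 350.00 + 273.00 = 623.00.
Outside the cutoffs: 646.

1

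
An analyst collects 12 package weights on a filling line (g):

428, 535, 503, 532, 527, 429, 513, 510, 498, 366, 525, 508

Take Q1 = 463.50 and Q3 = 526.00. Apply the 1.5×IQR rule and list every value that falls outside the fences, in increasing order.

IQR = Q3 − Q1 = 526.00 − 463.50 = 62.50.
Lower fence = Q1 − 1.5·IQR = 463.50 − 93.75 = 369.75.
Upper fence = Q3 + 1.5·IQR = 526.00 + 93.75 = 619.75.
366 < 369.75 → outlier.
All remaining values lie within [369.75, 619.75].

366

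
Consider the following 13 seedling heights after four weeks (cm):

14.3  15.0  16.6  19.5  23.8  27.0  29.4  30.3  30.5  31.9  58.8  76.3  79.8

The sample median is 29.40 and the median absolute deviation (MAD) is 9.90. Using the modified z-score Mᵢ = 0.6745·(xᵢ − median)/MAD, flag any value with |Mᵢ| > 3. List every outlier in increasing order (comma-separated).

|Mᵢ| > 3 ⇔ |xᵢ − 29.40| > 3·9.90/0.6745 = 44.03.
So outliers lie outside [-14.63, 73.43].
76.3: M = 3.20 → outlier.
79.8: M = 3.43 → outlier.

76.3, 79.8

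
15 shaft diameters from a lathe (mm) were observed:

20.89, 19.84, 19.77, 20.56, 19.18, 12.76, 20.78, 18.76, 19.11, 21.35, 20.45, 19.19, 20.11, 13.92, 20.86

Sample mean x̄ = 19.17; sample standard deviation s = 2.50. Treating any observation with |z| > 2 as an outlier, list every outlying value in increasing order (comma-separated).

Cutoffs at x̄ ± 2s: 19.17 ± 2·2.50 = [14.17, 24.17].
12.76: z = -2.56, |z| > 2 → outlier.
13.92: z = -2.10, |z| > 2 → outlier.
Every other value lies within [14.17, 24.17].

12.76, 13.92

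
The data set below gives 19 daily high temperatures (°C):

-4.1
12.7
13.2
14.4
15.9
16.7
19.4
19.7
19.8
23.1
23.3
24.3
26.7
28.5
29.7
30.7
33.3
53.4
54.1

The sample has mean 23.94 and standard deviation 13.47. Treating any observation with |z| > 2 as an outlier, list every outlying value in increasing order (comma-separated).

-4.1, 53.4, 54.1

Cutoffs at x̄ ± 2s: 23.94 ± 2·13.47 = [-3.00, 50.88].
-4.1: z = -2.08, |z| > 2 → outlier.
53.4: z = 2.19, |z| > 2 → outlier.
54.1: z = 2.24, |z| > 2 → outlier.
Every other value lies within [-3.00, 50.88].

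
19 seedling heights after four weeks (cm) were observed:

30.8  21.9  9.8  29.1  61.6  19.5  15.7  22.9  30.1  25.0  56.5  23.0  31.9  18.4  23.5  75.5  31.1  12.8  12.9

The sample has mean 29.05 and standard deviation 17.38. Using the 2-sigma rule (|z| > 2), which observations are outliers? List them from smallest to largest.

Cutoffs at x̄ ± 2s: 29.05 ± 2·17.38 = [-5.71, 63.81].
75.5: z = 2.67, |z| > 2 → outlier.
Every other value lies within [-5.71, 63.81].

75.5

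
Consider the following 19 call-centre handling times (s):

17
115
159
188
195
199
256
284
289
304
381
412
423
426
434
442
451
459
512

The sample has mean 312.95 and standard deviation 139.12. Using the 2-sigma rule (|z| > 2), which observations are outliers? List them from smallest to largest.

Cutoffs at x̄ ± 2s: 312.95 ± 2·139.12 = [34.71, 591.19].
17: z = -2.13, |z| > 2 → outlier.
Every other value lies within [34.71, 591.19].

17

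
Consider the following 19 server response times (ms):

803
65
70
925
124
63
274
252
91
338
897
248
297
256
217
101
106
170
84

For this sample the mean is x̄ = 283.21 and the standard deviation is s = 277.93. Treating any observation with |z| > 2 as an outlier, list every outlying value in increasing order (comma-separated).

897, 925

Cutoffs at x̄ ± 2s: 283.21 ± 2·277.93 = [-272.65, 839.07].
897: z = 2.21, |z| > 2 → outlier.
925: z = 2.31, |z| > 2 → outlier.
Every other value lies within [-272.65, 839.07].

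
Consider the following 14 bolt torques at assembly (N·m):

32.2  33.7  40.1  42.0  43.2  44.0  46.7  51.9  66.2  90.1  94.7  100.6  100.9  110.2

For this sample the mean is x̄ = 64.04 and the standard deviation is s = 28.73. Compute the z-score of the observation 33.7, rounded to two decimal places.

z = (33.7 − 64.04) / 28.73 = -1.06.

-1.06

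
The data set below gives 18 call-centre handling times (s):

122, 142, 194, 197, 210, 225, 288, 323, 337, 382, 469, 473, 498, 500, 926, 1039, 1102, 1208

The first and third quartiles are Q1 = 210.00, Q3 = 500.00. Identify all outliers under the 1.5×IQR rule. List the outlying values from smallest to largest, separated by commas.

1039, 1102, 1208

IQR = Q3 − Q1 = 500.00 − 210.00 = 290.00.
Lower fence = Q1 − 1.5·IQR = 210.00 − 435.00 = -225.00.
Upper fence = Q3 + 1.5·IQR = 500.00 + 435.00 = 935.00.
1039 > 935.00 → outlier.
1102 > 935.00 → outlier.
1208 > 935.00 → outlier.
All remaining values lie within [-225.00, 935.00].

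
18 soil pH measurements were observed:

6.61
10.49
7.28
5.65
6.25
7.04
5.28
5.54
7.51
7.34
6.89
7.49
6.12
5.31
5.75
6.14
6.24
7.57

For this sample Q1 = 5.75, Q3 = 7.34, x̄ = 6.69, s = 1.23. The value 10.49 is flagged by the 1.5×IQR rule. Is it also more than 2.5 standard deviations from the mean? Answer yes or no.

yes

z = (10.49 − 6.69) / 1.23 = 3.09.
|z| = 3.09 > 2.5.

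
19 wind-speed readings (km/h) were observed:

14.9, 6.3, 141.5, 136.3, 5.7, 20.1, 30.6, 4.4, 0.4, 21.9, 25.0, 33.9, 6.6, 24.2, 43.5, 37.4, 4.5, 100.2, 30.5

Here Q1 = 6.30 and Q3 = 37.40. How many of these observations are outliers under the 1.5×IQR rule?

IQR = 31.10; fences at 6.30 − 46.65 = -40.35 and 37.40 + 46.65 = 84.05.
Outside the cutoffs: 100.2, 136.3, 141.5.

3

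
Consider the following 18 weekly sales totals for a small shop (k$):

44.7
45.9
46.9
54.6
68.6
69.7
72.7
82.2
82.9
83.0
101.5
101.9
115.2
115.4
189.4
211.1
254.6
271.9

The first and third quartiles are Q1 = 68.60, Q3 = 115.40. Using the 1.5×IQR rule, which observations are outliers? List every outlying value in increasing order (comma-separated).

189.4, 211.1, 254.6, 271.9

IQR = Q3 − Q1 = 115.40 − 68.60 = 46.80.
Lower fence = Q1 − 1.5·IQR = 68.60 − 70.20 = -1.60.
Upper fence = Q3 + 1.5·IQR = 115.40 + 70.20 = 185.60.
189.4 > 185.60 → outlier.
211.1 > 185.60 → outlier.
254.6 > 185.60 → outlier.
271.9 > 185.60 → outlier.
All remaining values lie within [-1.60, 185.60].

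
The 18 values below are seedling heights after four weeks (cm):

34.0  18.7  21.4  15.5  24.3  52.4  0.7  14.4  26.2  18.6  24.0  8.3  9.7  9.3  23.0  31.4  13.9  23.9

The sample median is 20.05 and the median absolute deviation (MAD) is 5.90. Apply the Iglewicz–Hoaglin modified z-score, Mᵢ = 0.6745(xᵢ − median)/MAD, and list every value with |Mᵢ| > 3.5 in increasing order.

|Mᵢ| > 3.5 ⇔ |xᵢ − 20.05| > 3.5·5.90/0.6745 = 30.62.
So outliers lie outside [-10.57, 50.67].
52.4: M = 3.70 → outlier.

52.4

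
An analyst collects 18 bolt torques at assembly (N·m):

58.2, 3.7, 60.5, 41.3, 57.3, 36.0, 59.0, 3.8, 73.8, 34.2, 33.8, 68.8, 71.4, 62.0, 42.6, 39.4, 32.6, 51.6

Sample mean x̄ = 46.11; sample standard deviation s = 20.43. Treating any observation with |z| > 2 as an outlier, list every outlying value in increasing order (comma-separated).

Cutoffs at x̄ ± 2s: 46.11 ± 2·20.43 = [5.25, 86.97].
3.7: z = -2.08, |z| > 2 → outlier.
3.8: z = -2.07, |z| > 2 → outlier.
Every other value lies within [5.25, 86.97].

3.7, 3.8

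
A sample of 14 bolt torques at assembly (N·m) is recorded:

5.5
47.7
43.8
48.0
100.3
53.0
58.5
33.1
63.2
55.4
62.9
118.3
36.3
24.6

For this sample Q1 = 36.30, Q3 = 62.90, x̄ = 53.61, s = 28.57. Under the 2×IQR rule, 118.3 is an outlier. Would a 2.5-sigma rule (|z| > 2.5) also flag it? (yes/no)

z = (118.3 − 53.61) / 28.57 = 2.26.
|z| = 2.26 ≤ 2.5.

no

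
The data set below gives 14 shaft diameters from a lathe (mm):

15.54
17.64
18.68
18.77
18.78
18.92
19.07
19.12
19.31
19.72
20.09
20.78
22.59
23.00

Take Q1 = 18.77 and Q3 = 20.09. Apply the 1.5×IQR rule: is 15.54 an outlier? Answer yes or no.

yes

IQR = Q3 − Q1 = 20.09 − 18.77 = 1.32.
Lower fence = Q1 − 1.5·IQR = 18.77 − 1.98 = 16.79.
Upper fence = Q3 + 1.5·IQR = 20.09 + 1.98 = 22.07.
15.54 lies below the lower fence.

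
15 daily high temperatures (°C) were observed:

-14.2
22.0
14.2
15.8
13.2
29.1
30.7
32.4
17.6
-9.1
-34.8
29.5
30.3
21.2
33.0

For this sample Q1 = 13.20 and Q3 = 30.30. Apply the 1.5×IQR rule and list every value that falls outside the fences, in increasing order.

IQR = Q3 − Q1 = 30.30 − 13.20 = 17.10.
Lower fence = Q1 − 1.5·IQR = 13.20 − 25.65 = -12.45.
Upper fence = Q3 + 1.5·IQR = 30.30 + 25.65 = 55.95.
-34.8 < -12.45 → outlier.
-14.2 < -12.45 → outlier.
All remaining values lie within [-12.45, 55.95].

-34.8, -14.2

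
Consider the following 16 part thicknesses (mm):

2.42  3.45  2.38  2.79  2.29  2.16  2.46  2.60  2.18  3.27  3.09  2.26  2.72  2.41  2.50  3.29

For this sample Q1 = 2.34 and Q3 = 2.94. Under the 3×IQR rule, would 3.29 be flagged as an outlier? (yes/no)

IQR = Q3 − Q1 = 2.94 − 2.34 = 0.60.
Lower fence = Q1 − 3·IQR = 2.34 − 1.80 = 0.54.
Upper fence = Q3 + 3·IQR = 2.94 + 1.80 = 4.74.
3.29 lies within [0.54, 4.74].

no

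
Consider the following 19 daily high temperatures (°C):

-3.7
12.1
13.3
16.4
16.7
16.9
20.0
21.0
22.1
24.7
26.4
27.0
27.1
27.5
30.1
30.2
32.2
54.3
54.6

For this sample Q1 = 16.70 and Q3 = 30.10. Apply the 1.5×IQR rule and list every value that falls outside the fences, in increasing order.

IQR = Q3 − Q1 = 30.10 − 16.70 = 13.40.
Lower fence = Q1 − 1.5·IQR = 16.70 − 20.10 = -3.40.
Upper fence = Q3 + 1.5·IQR = 30.10 + 20.10 = 50.20.
-3.7 < -3.40 → outlier.
54.3 > 50.20 → outlier.
54.6 > 50.20 → outlier.
All remaining values lie within [-3.40, 50.20].

-3.7, 54.3, 54.6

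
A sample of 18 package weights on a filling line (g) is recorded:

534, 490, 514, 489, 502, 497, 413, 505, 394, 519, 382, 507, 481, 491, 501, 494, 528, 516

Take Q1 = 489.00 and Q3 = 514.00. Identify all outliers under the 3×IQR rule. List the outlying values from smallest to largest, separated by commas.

382, 394, 413

IQR = Q3 − Q1 = 514.00 − 489.00 = 25.00.
Lower fence = Q1 − 3·IQR = 489.00 − 75.00 = 414.00.
Upper fence = Q3 + 3·IQR = 514.00 + 75.00 = 589.00.
382 < 414.00 → outlier.
394 < 414.00 → outlier.
413 < 414.00 → outlier.
All remaining values lie within [414.00, 589.00].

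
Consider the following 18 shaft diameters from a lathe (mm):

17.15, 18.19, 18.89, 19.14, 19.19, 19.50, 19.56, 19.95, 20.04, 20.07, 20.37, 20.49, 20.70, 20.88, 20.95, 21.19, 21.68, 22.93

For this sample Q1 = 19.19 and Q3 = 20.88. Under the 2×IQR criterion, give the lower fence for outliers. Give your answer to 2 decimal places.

15.81

IQR = Q3 − Q1 = 20.88 − 19.19 = 1.69.
Lower fence = Q1 − 2·IQR = 19.19 − 3.38 = 15.81.
Upper fence = Q3 + 2·IQR = 20.88 + 3.38 = 24.26.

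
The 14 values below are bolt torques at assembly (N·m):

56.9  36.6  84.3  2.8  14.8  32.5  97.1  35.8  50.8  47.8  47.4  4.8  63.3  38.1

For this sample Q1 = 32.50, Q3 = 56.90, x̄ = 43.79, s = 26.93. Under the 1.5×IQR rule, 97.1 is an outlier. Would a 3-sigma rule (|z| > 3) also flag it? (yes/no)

no

z = (97.1 − 43.79) / 26.93 = 1.98.
|z| = 1.98 ≤ 3.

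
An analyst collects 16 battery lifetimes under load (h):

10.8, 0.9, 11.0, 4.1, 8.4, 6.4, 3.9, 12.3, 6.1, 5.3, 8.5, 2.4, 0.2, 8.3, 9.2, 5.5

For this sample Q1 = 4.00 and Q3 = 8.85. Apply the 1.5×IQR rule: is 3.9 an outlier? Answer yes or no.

IQR = Q3 − Q1 = 8.85 − 4.00 = 4.85.
Lower fence = Q1 − 1.5·IQR = 4.00 − 7.275 = -3.275.
Upper fence = Q3 + 1.5·IQR = 8.85 + 7.275 = 16.125.
3.9 lies within [-3.275, 16.125].

no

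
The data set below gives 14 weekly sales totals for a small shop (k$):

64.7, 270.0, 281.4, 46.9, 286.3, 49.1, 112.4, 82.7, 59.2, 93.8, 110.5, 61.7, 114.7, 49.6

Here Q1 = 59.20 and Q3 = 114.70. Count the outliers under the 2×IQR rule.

IQR = 55.50; fences at 59.20 − 111.00 = -51.80 and 114.70 + 111.00 = 225.70.
Outside the cutoffs: 270.0, 281.4, 286.3.

3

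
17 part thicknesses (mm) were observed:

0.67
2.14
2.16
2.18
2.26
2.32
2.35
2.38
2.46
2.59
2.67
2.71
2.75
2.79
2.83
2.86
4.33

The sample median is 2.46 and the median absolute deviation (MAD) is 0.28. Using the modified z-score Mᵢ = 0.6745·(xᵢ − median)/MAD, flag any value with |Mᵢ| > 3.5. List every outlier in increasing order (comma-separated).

|Mᵢ| > 3.5 ⇔ |xᵢ − 2.46| > 3.5·0.28/0.6745 = 1.45.
So outliers lie outside [1.01, 3.91].
0.67: M = -4.31 → outlier.
4.33: M = 4.50 → outlier.

0.67, 4.33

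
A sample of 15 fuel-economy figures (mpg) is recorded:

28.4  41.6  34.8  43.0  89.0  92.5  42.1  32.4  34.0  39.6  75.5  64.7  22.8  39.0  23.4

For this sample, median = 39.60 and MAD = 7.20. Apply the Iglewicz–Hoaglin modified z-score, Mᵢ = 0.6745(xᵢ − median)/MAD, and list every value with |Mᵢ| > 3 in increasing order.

75.5, 89.0, 92.5

|Mᵢ| > 3 ⇔ |xᵢ − 39.60| > 3·7.20/0.6745 = 32.02.
So outliers lie outside [7.58, 71.62].
75.5: M = 3.36 → outlier.
89.0: M = 4.63 → outlier.
92.5: M = 4.96 → outlier.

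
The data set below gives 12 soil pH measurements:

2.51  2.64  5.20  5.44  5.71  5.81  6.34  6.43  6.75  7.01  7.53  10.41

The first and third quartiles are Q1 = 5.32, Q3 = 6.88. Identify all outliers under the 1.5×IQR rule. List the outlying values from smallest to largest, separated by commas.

IQR = Q3 − Q1 = 6.88 − 5.32 = 1.56.
Lower fence = Q1 − 1.5·IQR = 5.32 − 2.34 = 2.98.
Upper fence = Q3 + 1.5·IQR = 6.88 + 2.34 = 9.22.
2.51 < 2.98 → outlier.
2.64 < 2.98 → outlier.
10.41 > 9.22 → outlier.
All remaining values lie within [2.98, 9.22].

2.51, 2.64, 10.41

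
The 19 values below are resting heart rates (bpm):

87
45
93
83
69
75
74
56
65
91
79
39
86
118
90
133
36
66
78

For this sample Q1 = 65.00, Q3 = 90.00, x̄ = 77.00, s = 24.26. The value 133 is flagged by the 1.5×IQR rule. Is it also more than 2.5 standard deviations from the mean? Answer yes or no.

z = (133 − 77.00) / 24.26 = 2.31.
|z| = 2.31 ≤ 2.5.

no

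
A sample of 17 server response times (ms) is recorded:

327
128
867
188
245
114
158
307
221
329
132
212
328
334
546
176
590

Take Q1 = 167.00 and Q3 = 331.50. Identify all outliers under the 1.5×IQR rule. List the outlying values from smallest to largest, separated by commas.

IQR = Q3 − Q1 = 331.50 − 167.00 = 164.50.
Lower fence = Q1 − 1.5·IQR = 167.00 − 246.75 = -79.75.
Upper fence = Q3 + 1.5·IQR = 331.50 + 246.75 = 578.25.
590 > 578.25 → outlier.
867 > 578.25 → outlier.
All remaining values lie within [-79.75, 578.25].

590, 867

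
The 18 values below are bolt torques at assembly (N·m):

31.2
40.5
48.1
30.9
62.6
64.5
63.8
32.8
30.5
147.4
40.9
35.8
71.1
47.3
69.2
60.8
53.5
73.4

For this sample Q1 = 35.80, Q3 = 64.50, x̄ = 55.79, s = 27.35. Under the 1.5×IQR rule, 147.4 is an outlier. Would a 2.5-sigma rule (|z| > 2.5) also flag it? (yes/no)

yes

z = (147.4 − 55.79) / 27.35 = 3.35.
|z| = 3.35 > 2.5.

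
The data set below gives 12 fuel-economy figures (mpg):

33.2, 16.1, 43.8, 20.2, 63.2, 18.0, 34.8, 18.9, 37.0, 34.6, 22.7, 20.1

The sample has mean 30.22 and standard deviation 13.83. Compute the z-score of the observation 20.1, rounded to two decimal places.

-0.73

z = (20.1 − 30.22) / 13.83 = -0.73.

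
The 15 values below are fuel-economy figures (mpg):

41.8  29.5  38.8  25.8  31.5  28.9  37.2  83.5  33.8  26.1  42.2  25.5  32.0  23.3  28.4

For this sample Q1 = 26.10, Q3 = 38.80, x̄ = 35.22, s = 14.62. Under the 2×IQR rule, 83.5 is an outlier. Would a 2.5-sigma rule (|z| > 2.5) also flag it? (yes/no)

yes

z = (83.5 − 35.22) / 14.62 = 3.30.
|z| = 3.30 > 2.5.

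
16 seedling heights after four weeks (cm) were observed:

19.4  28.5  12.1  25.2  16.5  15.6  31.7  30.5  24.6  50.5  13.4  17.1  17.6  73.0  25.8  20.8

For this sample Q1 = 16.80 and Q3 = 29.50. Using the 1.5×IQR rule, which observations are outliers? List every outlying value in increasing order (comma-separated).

50.5, 73.0

IQR = Q3 − Q1 = 29.50 − 16.80 = 12.70.
Lower fence = Q1 − 1.5·IQR = 16.80 − 19.05 = -2.25.
Upper fence = Q3 + 1.5·IQR = 29.50 + 19.05 = 48.55.
50.5 > 48.55 → outlier.
73.0 > 48.55 → outlier.
All remaining values lie within [-2.25, 48.55].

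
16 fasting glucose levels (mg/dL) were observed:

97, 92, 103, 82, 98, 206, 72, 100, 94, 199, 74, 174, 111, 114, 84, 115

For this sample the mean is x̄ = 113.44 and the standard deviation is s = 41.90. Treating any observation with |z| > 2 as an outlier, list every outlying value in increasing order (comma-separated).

199, 206

Cutoffs at x̄ ± 2s: 113.44 ± 2·41.90 = [29.64, 197.24].
199: z = 2.04, |z| > 2 → outlier.
206: z = 2.21, |z| > 2 → outlier.
Every other value lies within [29.64, 197.24].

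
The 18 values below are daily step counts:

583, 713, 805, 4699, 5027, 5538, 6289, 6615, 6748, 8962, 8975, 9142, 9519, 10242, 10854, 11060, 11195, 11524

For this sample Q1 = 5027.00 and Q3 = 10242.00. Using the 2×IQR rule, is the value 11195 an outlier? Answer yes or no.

IQR = Q3 − Q1 = 10242.00 − 5027.00 = 5215.00.
Lower fence = Q1 − 2·IQR = 5027.00 − 10430.00 = -5403.00.
Upper fence = Q3 + 2·IQR = 10242.00 + 10430.00 = 20672.00.
11195 lies within [-5403.00, 20672.00].

no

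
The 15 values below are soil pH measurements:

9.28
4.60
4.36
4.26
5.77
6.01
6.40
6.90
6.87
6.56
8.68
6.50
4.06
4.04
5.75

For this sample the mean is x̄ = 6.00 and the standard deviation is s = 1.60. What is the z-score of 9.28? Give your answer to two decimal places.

z = (9.28 − 6.00) / 1.60 = 2.05.

2.05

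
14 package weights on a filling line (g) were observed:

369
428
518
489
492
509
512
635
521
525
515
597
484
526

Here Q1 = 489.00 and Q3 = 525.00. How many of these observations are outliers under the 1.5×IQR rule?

4

IQR = 36.00; fences at 489.00 − 54.00 = 435.00 and 525.00 + 54.00 = 579.00.
Outside the cutoffs: 369, 428, 597, 635.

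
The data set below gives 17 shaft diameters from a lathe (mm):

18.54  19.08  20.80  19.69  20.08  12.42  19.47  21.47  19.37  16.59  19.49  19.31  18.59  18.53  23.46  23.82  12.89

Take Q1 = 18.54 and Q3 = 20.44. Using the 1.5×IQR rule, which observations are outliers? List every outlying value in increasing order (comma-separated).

IQR = Q3 − Q1 = 20.44 − 18.54 = 1.90.
Lower fence = Q1 − 1.5·IQR = 18.54 − 2.85 = 15.69.
Upper fence = Q3 + 1.5·IQR = 20.44 + 2.85 = 23.29.
12.42 < 15.69 → outlier.
12.89 < 15.69 → outlier.
23.46 > 23.29 → outlier.
23.82 > 23.29 → outlier.
All remaining values lie within [15.69, 23.29].

12.42, 12.89, 23.46, 23.82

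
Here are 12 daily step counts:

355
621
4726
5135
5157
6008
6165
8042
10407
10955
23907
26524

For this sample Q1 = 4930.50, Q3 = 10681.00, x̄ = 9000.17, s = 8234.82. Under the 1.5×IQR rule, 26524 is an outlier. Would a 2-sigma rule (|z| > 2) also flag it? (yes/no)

yes

z = (26524 − 9000.17) / 8234.82 = 2.13.
|z| = 2.13 > 2.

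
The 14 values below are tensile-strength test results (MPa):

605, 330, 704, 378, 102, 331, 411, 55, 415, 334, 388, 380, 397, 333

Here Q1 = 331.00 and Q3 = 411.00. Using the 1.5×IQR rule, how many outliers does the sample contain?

IQR = 80.00; fences at 331.00 − 120.00 = 211.00 and 411.00 + 120.00 = 531.00.
Outside the cutoffs: 55, 102, 605, 704.

4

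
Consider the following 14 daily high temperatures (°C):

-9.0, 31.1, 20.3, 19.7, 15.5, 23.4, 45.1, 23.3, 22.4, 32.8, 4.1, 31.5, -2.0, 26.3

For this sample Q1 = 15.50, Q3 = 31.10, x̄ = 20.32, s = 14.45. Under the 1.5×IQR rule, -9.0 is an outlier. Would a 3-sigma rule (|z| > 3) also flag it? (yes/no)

no

z = (-9.0 − 20.32) / 14.45 = -2.03.
|z| = 2.03 ≤ 3.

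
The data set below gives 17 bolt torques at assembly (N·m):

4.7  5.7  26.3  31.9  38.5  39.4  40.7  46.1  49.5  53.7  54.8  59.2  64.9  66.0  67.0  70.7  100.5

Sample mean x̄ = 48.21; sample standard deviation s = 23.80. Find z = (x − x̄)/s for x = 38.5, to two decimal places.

z = (38.5 − 48.21) / 23.80 = -0.41.

-0.41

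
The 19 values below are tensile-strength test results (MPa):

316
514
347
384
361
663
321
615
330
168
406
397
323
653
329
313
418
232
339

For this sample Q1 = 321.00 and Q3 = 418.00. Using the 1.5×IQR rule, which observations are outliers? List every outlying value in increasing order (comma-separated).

IQR = Q3 − Q1 = 418.00 − 321.00 = 97.00.
Lower fence = Q1 − 1.5·IQR = 321.00 − 145.50 = 175.50.
Upper fence = Q3 + 1.5·IQR = 418.00 + 145.50 = 563.50.
168 < 175.50 → outlier.
615 > 563.50 → outlier.
653 > 563.50 → outlier.
663 > 563.50 → outlier.
All remaining values lie within [175.50, 563.50].

168, 615, 653, 663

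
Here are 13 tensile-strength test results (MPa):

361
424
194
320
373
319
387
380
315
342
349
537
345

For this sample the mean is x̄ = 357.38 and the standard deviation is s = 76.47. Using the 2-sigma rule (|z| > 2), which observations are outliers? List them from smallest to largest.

194, 537

Cutoffs at x̄ ± 2s: 357.38 ± 2·76.47 = [204.44, 510.32].
194: z = -2.14, |z| > 2 → outlier.
537: z = 2.35, |z| > 2 → outlier.
Every other value lies within [204.44, 510.32].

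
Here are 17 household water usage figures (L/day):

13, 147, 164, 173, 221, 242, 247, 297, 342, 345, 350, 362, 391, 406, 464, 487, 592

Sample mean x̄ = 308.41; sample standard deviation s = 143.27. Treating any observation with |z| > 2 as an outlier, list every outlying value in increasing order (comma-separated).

13

Cutoffs at x̄ ± 2s: 308.41 ± 2·143.27 = [21.87, 594.95].
13: z = -2.06, |z| > 2 → outlier.
Every other value lies within [21.87, 594.95].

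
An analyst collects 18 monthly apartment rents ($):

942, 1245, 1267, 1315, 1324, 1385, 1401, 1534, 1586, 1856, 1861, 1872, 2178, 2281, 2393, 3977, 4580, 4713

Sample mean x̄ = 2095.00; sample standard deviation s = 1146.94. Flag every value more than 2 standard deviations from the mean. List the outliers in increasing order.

Cutoffs at x̄ ± 2s: 2095.00 ± 2·1146.94 = [-198.88, 4388.88].
4580: z = 2.17, |z| > 2 → outlier.
4713: z = 2.28, |z| > 2 → outlier.
Every other value lies within [-198.88, 4388.88].

4580, 4713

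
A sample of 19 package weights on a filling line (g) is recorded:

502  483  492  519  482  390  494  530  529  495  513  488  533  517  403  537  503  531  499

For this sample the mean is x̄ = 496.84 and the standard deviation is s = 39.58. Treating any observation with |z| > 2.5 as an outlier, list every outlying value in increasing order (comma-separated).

Cutoffs at x̄ ± 2.5s: 496.84 ± 2.5·39.58 = [397.89, 595.79].
390: z = -2.70, |z| > 2.5 → outlier.
Every other value lies within [397.89, 595.79].

390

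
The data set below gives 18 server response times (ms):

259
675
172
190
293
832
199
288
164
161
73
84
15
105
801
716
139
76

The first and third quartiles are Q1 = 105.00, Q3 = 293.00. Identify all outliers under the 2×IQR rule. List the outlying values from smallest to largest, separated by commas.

675, 716, 801, 832

IQR = Q3 − Q1 = 293.00 − 105.00 = 188.00.
Lower fence = Q1 − 2·IQR = 105.00 − 376.00 = -271.00.
Upper fence = Q3 + 2·IQR = 293.00 + 376.00 = 669.00.
675 > 669.00 → outlier.
716 > 669.00 → outlier.
801 > 669.00 → outlier.
832 > 669.00 → outlier.
All remaining values lie within [-271.00, 669.00].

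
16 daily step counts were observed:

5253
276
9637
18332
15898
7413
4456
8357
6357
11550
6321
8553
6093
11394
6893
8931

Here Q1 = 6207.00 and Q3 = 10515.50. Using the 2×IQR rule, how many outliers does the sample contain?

IQR = 4308.50; fences at 6207.00 − 8617.00 = -2410.00 and 10515.50 + 8617.00 = 19132.50.
Every value lies within the cutoffs.

0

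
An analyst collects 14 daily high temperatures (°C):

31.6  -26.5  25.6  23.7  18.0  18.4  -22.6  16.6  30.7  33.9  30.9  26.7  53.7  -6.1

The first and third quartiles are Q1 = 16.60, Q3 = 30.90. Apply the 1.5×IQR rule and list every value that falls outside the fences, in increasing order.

IQR = Q3 − Q1 = 30.90 − 16.60 = 14.30.
Lower fence = Q1 − 1.5·IQR = 16.60 − 21.45 = -4.85.
Upper fence = Q3 + 1.5·IQR = 30.90 + 21.45 = 52.35.
-26.5 < -4.85 → outlier.
-22.6 < -4.85 → outlier.
-6.1 < -4.85 → outlier.
53.7 > 52.35 → outlier.
All remaining values lie within [-4.85, 52.35].

-26.5, -22.6, -6.1, 53.7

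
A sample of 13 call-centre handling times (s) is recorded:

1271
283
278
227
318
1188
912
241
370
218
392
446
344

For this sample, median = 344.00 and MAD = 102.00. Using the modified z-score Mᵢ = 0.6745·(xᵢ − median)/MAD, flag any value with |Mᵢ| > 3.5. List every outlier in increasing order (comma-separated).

912, 1188, 1271

|Mᵢ| > 3.5 ⇔ |xᵢ − 344.00| > 3.5·102.00/0.6745 = 529.28.
So outliers lie outside [-185.28, 873.28].
912: M = 3.76 → outlier.
1188: M = 5.58 → outlier.
1271: M = 6.13 → outlier.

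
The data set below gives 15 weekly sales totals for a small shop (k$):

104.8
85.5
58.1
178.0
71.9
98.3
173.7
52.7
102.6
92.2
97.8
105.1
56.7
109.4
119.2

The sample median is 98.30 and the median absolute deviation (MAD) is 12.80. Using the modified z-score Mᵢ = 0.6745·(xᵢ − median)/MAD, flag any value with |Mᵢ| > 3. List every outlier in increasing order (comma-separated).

|Mᵢ| > 3 ⇔ |xᵢ − 98.30| > 3·12.80/0.6745 = 56.93.
So outliers lie outside [41.37, 155.23].
173.7: M = 3.97 → outlier.
178.0: M = 4.20 → outlier.

173.7, 178.0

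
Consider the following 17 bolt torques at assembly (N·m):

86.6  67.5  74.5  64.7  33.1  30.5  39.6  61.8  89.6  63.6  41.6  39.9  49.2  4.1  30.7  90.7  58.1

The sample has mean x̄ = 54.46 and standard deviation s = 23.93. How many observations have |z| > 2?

1

Cutoffs: x̄ ± 2s = [6.60, 102.32].
Outside the cutoffs: 4.1.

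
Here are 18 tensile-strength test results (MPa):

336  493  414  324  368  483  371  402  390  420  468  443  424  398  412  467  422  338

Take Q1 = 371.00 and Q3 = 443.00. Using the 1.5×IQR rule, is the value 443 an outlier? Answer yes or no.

no

IQR = Q3 − Q1 = 443.00 − 371.00 = 72.00.
Lower fence = Q1 − 1.5·IQR = 371.00 − 108.00 = 263.00.
Upper fence = Q3 + 1.5·IQR = 443.00 + 108.00 = 551.00.
443 lies within [263.00, 551.00].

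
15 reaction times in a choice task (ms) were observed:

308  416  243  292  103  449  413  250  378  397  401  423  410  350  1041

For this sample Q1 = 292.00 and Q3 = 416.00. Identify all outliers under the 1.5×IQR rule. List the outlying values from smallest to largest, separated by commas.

103, 1041

IQR = Q3 − Q1 = 416.00 − 292.00 = 124.00.
Lower fence = Q1 − 1.5·IQR = 292.00 − 186.00 = 106.00.
Upper fence = Q3 + 1.5·IQR = 416.00 + 186.00 = 602.00.
103 < 106.00 → outlier.
1041 > 602.00 → outlier.
All remaining values lie within [106.00, 602.00].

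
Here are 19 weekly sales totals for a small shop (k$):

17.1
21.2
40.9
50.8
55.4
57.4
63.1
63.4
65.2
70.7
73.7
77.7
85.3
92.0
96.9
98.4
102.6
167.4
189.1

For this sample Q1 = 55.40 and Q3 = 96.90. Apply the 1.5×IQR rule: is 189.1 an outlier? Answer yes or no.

yes

IQR = Q3 − Q1 = 96.90 − 55.40 = 41.50.
Lower fence = Q1 − 1.5·IQR = 55.40 − 62.25 = -6.85.
Upper fence = Q3 + 1.5·IQR = 96.90 + 62.25 = 159.15.
189.1 lies above the upper fence.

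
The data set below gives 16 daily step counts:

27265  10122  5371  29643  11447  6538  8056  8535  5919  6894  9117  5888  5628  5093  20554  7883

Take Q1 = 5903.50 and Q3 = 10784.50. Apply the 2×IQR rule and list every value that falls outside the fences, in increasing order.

20554, 27265, 29643

IQR = Q3 − Q1 = 10784.50 − 5903.50 = 4881.00.
Lower fence = Q1 − 2·IQR = 5903.50 − 9762.00 = -3858.50.
Upper fence = Q3 + 2·IQR = 10784.50 + 9762.00 = 20546.50.
20554 > 20546.50 → outlier.
27265 > 20546.50 → outlier.
29643 > 20546.50 → outlier.
All remaining values lie within [-3858.50, 20546.50].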